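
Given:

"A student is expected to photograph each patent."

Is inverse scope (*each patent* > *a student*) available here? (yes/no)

Raising constructions are monoclausal for scope purposes; *each patent* is not separated from *a student* by any island.
QR within a single clause is free, so the lower quantifier may take scope over the higher one.

Yes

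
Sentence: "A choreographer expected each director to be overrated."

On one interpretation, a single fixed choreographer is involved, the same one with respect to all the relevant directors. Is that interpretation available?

Yes

The described interpretation is the *a choreographer* > *each director* scoping.
Surface scope (*a choreographer* > *each director*) is always derivable; islands only block QR, not in-situ interpretation.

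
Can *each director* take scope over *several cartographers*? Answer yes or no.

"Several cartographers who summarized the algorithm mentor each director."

The relative clause *who summarized the algorithm* modifies *several cartographers*, but *each director* is not inside that relative clause — it is an argument of the matrix verb.
With no island boundary between them, the object can take inverse scope over the subject via ordinary QR within the clause.

Yes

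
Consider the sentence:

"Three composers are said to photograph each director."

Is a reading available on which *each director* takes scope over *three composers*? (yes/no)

The matrix predicate is a raising verb, whose infinitival complement is not a scope island — *each director* can QR into the matrix clause.
Clause-internal QR can adjoin the lower DP above the subject, yielding the inverse reading.

Yes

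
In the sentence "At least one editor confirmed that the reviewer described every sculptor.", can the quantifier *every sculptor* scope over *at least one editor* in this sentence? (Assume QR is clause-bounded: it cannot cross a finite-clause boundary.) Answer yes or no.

The DP *every sculptor* is contained in the finite complement clause *that the reviewer described every sculptor*.
Under clause-bounded QR, a quantifier in an embedded finite clause cannot raise into the matrix clause.
So *every sculptor* cannot raise to a position above *at least one editor*.
(Only the surface reading survives: one fixed editor with respect to all the relevant sculptors.)

No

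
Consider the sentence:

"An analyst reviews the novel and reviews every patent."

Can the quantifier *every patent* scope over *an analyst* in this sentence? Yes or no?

No

The DP *every patent* is contained in one conjunct of the coordinate structure (*reviews every patent*).
Coordinate structures are islands for non-across-the-board movement, QR included.
The inverse ordering *every patent* > *an analyst* is therefore underivable.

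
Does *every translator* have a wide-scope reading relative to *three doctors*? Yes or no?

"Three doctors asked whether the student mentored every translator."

No

*every translator* is embedded in the embedded question *whether the student mentored every translator*.
Embedded questions are wh-islands: a quantifier inside an indirect question cannot QR into the matrix clause.
So *every translator* cannot raise high enough to outscope *three doctors*; only the surface ordering *three doctors* > *every translator* is available.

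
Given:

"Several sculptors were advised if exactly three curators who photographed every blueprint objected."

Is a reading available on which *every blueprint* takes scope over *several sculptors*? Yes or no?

The target quantifier *every blueprint* is part of the relative clause *who photographed every blueprint*, which is itself inside the adjunct *if exactly three curators who photographed every blueprint objected*.
Even if one barrier were somehow void, the other would still block QR.
So *every blueprint* cannot raise to a position above *several sculptors*.

No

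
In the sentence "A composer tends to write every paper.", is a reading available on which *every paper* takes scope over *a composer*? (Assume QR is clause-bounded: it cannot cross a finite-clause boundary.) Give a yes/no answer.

Yes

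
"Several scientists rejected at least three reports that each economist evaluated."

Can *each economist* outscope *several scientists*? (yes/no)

*each economist* is embedded in the relative clause *that each economist evaluated* modifying *at least three reports*.
The relative clause forms an island for QR, so the quantifier is confined to the head noun's restrictor.
The inverse ordering *each economist* > *several scientists* is therefore underivable.

No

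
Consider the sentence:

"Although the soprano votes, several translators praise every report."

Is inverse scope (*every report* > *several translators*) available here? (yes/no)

Yes

The adjunct clause does not contain *every report*, which is the matrix object.
Since no island is crossed, the inverse ordering is licensed alongside surface scope.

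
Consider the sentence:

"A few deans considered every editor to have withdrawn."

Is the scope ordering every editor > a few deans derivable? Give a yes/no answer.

Yes

This is an ECM construction: *every editor* is the infinitival subject, Case-marked by the matrix verb, and the infinitive is transparent for QR.
Clause-internal QR can adjoin the lower DP above the subject, yielding the inverse reading.
The sentence is scopally ambiguous between *a few deans* > *every editor* and *every editor* > *a few deans*.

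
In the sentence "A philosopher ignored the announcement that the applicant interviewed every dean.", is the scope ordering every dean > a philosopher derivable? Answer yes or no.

*every dean* is embedded in the complex NP *the announcement that the applicant interviewed every dean*.
The complex NP is opaque for QR — the quantifier is frozen inside the noun's complement.
So *every dean* cannot raise to a position above *a philosopher*.

No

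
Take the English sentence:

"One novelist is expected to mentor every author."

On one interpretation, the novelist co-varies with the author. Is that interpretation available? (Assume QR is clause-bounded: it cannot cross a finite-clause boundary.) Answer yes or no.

Yes

The described interpretation is the *every author* > *one novelist* scoping.
Raising constructions are monoclausal for scope purposes; *every author* is not separated from *one novelist* by any island.
Clause-internal QR can adjoin the lower DP above the subject, yielding the inverse reading.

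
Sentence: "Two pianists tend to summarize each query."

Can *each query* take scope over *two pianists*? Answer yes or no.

Yes

Raising constructions are monoclausal for scope purposes; *each query* is not separated from *two pianists* by any island.
Nothing blocks QR of the lower DP to a position above the higher one, so inverse scope is available.
So *each query* > *two pianists* is among the available readings.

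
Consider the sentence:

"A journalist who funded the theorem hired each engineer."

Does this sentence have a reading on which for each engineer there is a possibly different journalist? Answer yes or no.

Yes

That reading corresponds to *each engineer* > *a journalist*.
*each engineer* sits in the matrix clause, not in the relative clause on *a journalist*.
With no island boundary between them, the object can take inverse scope over the subject via ordinary QR within the clause.
So *each engineer* > *a journalist* is among the available readings.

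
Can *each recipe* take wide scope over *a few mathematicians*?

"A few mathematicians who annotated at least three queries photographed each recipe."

*each recipe* sits in the matrix clause, not in the relative clause on *a few mathematicians*.
Ordinary QR to a clause-peripheral position gives the wide-scope LF for the lower DP.
Both orderings are possible: *a few mathematicians* > *each recipe* and *each recipe* > *a few mathematicians*.

Yes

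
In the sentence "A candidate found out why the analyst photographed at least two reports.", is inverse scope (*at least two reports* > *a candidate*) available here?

No

Structurally, *at least two reports* is inside the embedded question *why the analyst photographed at least two reports*.
The wh-island constraint blocks QR out of an embedded interrogative.
*at least two reports* is confined to the island and cannot take scope over *a candidate*.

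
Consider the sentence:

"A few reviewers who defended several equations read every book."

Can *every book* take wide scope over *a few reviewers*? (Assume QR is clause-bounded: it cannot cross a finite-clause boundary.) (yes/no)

Yes

The relative clause *who defended several equations* modifies *a few reviewers*, but *every book* is not inside that relative clause — it is an argument of the matrix verb.
Ordinary QR to a clause-peripheral position gives the wide-scope LF for the lower DP.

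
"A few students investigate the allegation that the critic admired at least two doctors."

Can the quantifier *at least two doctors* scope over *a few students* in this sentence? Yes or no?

No

The DP *at least two doctors* is contained in the complex NP *the allegation that the critic admired at least two doctors*.
Noun-complement clauses are scope islands (the Complex NP Constraint): a quantifier inside one cannot scope into the matrix.
*at least two doctors* is confined to the island and cannot take scope over *a few students*.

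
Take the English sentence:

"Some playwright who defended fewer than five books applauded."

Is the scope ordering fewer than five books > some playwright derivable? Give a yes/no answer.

No

The DP *fewer than five books* is contained in the relative clause *who defended fewer than five books*.
Relative clauses are scope islands: a quantifier cannot QR out of a relative clause to take scope in the matrix clause.
Hence only narrow scope for *fewer than five books* (under *some playwright*) survives.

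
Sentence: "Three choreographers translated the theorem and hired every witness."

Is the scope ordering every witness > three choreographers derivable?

*every witness* is embedded in one conjunct of the coordinate structure (*hired every witness*).
QR out of a conjunct would have to apply non-ATB, which the CSC forbids.
*every witness* > *three choreographers* would require crossing that boundary, which is illicit.

No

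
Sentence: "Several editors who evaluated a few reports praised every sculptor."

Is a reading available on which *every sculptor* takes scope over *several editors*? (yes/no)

The RC *who evaluated a few reports* is an island, but *every sculptor* is not inside it — it is the matrix object, a clausemate of *several editors*.
Ordinary QR to a clause-peripheral position gives the wide-scope LF for the lower DP.
The sentence is scopally ambiguous between *several editors* > *every sculptor* and *every sculptor* > *several editors*.

Yes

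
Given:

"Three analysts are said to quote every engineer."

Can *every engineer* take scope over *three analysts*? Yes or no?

Yes

Infinitival complements of raising predicates do not block QR; *every engineer* and *three analysts* are effectively clausemates.
Clause-internal QR can adjoin the lower DP above the subject, yielding the inverse reading.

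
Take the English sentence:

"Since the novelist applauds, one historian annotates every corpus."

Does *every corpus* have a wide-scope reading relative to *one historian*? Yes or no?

The adjunct clause does not contain *every corpus*, which is the matrix object.
With no island boundary between them, the object can take inverse scope over the subject via ordinary QR within the clause.

Yes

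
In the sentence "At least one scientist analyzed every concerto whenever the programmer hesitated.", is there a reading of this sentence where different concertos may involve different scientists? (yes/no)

Yes

The paraphrase describes the scope ordering *every concerto* > *at least one scientist*.
Neither queried DP is inside the adjunct, so the adjunct-island constraint does not apply.
No island intervenes, so both surface and inverse scope are derivable.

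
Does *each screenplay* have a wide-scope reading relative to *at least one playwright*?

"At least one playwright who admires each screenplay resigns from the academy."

*each screenplay* occurs within the relative clause *who admires each screenplay*.
Quantifiers inside a relative clause are trapped there; the RC boundary blocks QR.
The inverse ordering *each screenplay* > *at least one playwright* is therefore underivable.

No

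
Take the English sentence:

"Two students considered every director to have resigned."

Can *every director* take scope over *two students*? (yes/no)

Yes

*every director* is the subject of an ECM infinitive — the infinitival complement of an ECM verb is not a scope island, so *every director* can raise into the matrix clause.
With no island boundary between them, the object can take inverse scope over the subject via ordinary QR within the clause.
Both orderings are possible: *two students* > *every director* and *every director* > *two students*.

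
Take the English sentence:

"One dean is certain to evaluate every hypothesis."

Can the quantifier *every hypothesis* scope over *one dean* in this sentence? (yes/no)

Yes

*every hypothesis* is the object of the infinitival complement of a raising predicate; raising infinitives are transparent for QR, so the two DPs are in effect clausemates.
Ordinary QR to a clause-peripheral position gives the wide-scope LF for the lower DP.
The sentence is scopally ambiguous between *one dean* > *every hypothesis* and *every hypothesis* > *one dean*.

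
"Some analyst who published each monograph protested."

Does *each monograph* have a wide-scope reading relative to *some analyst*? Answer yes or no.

No

*each monograph* occurs within the relative clause *who published each monograph*.
Relative clauses are scope islands: a quantifier cannot QR out of a relative clause to take scope in the matrix clause.
There is no licit LF on which *each monograph* c-commands *some analyst*.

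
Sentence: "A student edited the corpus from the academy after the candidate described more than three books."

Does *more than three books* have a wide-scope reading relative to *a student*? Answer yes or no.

The target quantifier *more than three books* is part of the adjunct clause *after the candidate described more than three books*.
Since the clause is an adjunct (not a complement), the Adjunct Condition blocks QR across its edge.
There is no licit LF on which *more than three books* c-commands *a student*.
(Only the surface reading survives: one fixed student with respect to all the relevant books.)

No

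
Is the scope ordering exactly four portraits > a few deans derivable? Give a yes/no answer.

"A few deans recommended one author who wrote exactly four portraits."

Structurally, *exactly four portraits* is inside the relative clause *who wrote exactly four portraits* modifying *one author*.
Quantifiers inside a relative clause are trapped there; the RC boundary blocks QR.
So *exactly four portraits* cannot raise high enough to outscope *a few deans*; only the surface ordering *a few deans* > *exactly four portraits* is available.

No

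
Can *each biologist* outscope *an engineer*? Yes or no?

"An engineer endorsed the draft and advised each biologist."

Structurally, *each biologist* is inside one conjunct of the coordinate structure (*advised each biologist*).
A quantifier cannot raise out of one conjunct of a coordination across the whole coordinate structure — the CSC applies to QR.
There is no licit LF on which *each biologist* c-commands *an engineer*.
(Only the surface reading survives: one fixed engineer with respect to all the relevant biologists.)

No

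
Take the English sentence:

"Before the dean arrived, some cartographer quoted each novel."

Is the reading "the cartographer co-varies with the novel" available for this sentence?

Yes

The described interpretation is the *each novel* > *some cartographer* scoping.
Although there is an adjunct clause, *each novel* is in the main clause, not inside the adjunct.
Ordinary QR to a clause-peripheral position gives the wide-scope LF for the lower DP.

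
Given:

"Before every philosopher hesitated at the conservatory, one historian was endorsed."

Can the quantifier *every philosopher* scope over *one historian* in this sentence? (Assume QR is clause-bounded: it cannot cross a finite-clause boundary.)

The DP *every philosopher* is contained in the adjunct clause *before every philosopher hesitated at the conservatory*.
Since the clause is an adjunct (not a complement), the Adjunct Condition blocks QR across its edge.
So the wide-scope reading for *every philosopher* is blocked.

No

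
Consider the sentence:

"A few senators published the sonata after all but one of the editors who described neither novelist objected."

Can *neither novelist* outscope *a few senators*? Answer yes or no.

No

*neither novelist* is embedded in the relative clause *who described neither novelist*, which is itself inside the adjunct *after all but one of the editors who described neither novelist objected*.
Even if one barrier were somehow void, the other would still block QR.
So *neither novelist* cannot raise to a position above *a few senators*.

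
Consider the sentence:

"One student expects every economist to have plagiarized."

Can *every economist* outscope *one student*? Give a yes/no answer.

*every economist* is the subject of an ECM infinitive — the infinitival complement of an ECM verb is not a scope island, so *every economist* can raise into the matrix clause.
Nothing blocks QR of the lower DP to a position above the higher one, so inverse scope is available.

Yes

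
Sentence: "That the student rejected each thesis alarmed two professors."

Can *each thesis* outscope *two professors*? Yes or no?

The target quantifier *each thesis* is part of the sentential subject *that the student rejected each thesis*.
Subjects — clausal subjects included — are islands for extraction, and QR is no exception.
So *each thesis* cannot raise to a position above *two professors*.

No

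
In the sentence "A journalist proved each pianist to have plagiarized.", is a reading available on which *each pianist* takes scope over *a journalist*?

Yes

*each pianist* is the subject of an ECM infinitive — the infinitival complement of an ECM verb is not a scope island, so *each pianist* can raise into the matrix clause.
Ordinary QR to a clause-peripheral position gives the wide-scope LF for the lower DP.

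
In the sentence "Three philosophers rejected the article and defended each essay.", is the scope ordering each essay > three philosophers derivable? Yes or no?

*each essay* occurs within one conjunct of the coordinate structure (*defended each essay*).
A quantifier cannot raise out of one conjunct of a coordination across the whole coordinate structure — the CSC applies to QR.
Hence only narrow scope for *each essay* (under *three philosophers*) survives.

No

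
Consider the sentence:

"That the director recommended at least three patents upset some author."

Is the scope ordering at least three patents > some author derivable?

The DP *at least three patents* is contained in the sentential subject *that the director recommended at least three patents*.
The Sentential Subject Constraint rules out raising the quantifier out of the that-clause subject.
There is no licit LF on which *at least three patents* c-commands *some author*.

No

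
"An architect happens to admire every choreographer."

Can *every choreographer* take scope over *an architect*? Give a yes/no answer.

*every choreographer* is the object of the infinitival complement of a raising predicate; raising infinitives are transparent for QR, so the two DPs are in effect clausemates.
No island intervenes, so both surface and inverse scope are derivable.
So *every choreographer* > *an architect* is among the available readings.

Yes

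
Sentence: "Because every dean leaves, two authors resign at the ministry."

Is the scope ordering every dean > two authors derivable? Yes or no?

No

*every dean* occurs within the adjunct clause *because every dean leaves*.
Adjunct clauses are scope islands: a quantifier inside an adjunct cannot raise into the matrix clause.
*every dean* is confined to the island and cannot take scope over *two authors*.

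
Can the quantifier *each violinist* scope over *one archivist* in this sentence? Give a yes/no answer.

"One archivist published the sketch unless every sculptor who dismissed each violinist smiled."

*each violinist* sits inside the relative clause *who dismissed each violinist*, which is itself inside the adjunct *unless every sculptor who dismissed each violinist smiled*.
Even if one barrier were somehow void, the other would still block QR.
There is no licit LF on which *each violinist* c-commands *one archivist*.
(Only the surface reading survives: one fixed archivist with respect to all the relevant violinists.)

No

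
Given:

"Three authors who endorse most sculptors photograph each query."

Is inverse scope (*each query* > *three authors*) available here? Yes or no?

Yes

*each query* is a matrix argument; only *three authors* is modified by the relative clause *who endorse most sculptors*, so the RC island is irrelevant to the target quantifier.
With no island boundary between them, the object can take inverse scope over the subject via ordinary QR within the clause.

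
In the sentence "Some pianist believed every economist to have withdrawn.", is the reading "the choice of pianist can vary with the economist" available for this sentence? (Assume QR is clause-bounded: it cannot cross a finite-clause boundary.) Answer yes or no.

Yes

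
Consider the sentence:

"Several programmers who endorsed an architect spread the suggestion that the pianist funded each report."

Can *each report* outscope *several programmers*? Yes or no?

No

Structurally, *each report* is inside the complex NP *the suggestion that the pianist funded each report*.
Noun-complement clauses are scope islands (the Complex NP Constraint): a quantifier inside one cannot scope into the matrix.
*each report* > *several programmers* would require crossing that boundary, which is illicit.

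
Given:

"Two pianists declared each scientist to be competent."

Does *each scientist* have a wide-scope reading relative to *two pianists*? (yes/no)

ECM infinitives lack a CP barrier, so *each scientist* can QR over the matrix subject *two pianists*.
Clause-internal QR can adjoin the lower DP above the subject, yielding the inverse reading.

Yes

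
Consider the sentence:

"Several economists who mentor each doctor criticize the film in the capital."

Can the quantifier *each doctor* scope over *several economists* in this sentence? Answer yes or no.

The DP *each doctor* is contained in the relative clause *who mentor each doctor*.
QR out of a relative clause is ruled out by the relative-clause island constraint.
There is no licit LF on which *each doctor* c-commands *several economists*.

No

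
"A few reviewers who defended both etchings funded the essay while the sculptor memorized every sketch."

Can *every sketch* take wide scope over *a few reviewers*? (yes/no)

*every sketch* is embedded in the adjunct clause *while the sculptor memorized every sketch*.
Adjuncts are opaque for quantifier raising; a quantifier in an adjunct stays inside it.
*every sketch* > *a few reviewers* would require crossing that boundary, which is illicit.

No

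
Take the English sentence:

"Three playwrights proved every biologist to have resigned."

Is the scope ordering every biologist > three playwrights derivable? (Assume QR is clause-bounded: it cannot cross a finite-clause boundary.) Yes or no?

*every biologist* is an ECM subject; ECM complements are not islands, and the embedded quantifier may take matrix scope.
With no island boundary between them, the object can take inverse scope over the subject via ordinary QR within the clause.
The sentence is scopally ambiguous between *three playwrights* > *every biologist* and *every biologist* > *three playwrights*.

Yes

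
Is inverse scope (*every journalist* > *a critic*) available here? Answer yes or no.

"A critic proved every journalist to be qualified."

ECM infinitives lack a CP barrier, so *every journalist* can QR over the matrix subject *a critic*.
QR within a single clause is free, so the lower quantifier may take scope over the higher one.

Yes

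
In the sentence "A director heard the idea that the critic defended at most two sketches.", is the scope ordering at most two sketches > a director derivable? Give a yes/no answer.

No

Structurally, *at most two sketches* is inside the complex NP *the idea that the critic defended at most two sketches*.
Noun-complement clauses are scope islands (the Complex NP Constraint): a quantifier inside one cannot scope into the matrix.
So *at most two sketches* cannot raise to a position above *a director*.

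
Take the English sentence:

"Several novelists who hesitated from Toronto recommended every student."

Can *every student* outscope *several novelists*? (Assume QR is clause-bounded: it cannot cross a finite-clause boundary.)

Yes

The RC *who hesitated from Toronto* is an island, but *every student* is not inside it — it is the matrix object, a clausemate of *several novelists*.
QR within a single clause is free, so the lower quantifier may take scope over the higher one.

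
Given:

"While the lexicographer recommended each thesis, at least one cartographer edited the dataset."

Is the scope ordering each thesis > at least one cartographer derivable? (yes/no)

No

*each thesis* occurs within the adjunct clause *while the lexicographer recommended each thesis*.
The adjunct-island constraint bars QR out of an adverbial clause.
There is no licit LF on which *each thesis* c-commands *at least one cartographer*.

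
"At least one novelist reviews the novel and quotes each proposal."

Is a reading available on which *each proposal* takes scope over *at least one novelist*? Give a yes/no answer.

No

*each proposal* sits inside one conjunct of the coordinate structure (*quotes each proposal*).
Asymmetric QR out of one conjunct violates the Coordinate Structure Constraint.
Hence only narrow scope for *each proposal* (under *at least one novelist*) survives.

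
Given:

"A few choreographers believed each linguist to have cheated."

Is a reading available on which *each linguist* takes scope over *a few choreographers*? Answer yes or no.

*each linguist* is the subject of an ECM infinitive — the infinitival complement of an ECM verb is not a scope island, so *each linguist* can raise into the matrix clause.
Since no island is crossed, the inverse ordering is licensed alongside surface scope.

Yes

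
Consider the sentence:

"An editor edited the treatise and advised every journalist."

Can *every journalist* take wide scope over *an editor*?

No

*every journalist* is embedded in one conjunct of the coordinate structure (*advised every journalist*).
A quantifier cannot raise out of one conjunct of a coordination across the whole coordinate structure — the CSC applies to QR.
The inverse ordering *every journalist* > *an editor* is therefore underivable.
(Only the surface reading survives: one fixed editor with respect to all the relevant journalists.)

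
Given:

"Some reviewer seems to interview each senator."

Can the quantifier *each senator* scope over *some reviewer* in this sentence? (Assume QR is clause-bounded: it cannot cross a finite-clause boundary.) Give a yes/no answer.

The matrix predicate is a raising verb, whose infinitival complement is not a scope island — *each senator* can QR into the matrix clause.
Nothing blocks QR of the lower DP to a position above the higher one, so inverse scope is available.

Yes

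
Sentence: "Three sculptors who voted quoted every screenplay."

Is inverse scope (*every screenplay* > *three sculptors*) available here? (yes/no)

*every screenplay* sits in the matrix clause, not in the relative clause on *three sculptors*.
No island intervenes, so both surface and inverse scope are derivable.
So *every screenplay* > *three sculptors* is among the available readings.

Yes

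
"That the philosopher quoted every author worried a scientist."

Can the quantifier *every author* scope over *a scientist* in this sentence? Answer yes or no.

No

*every author* occurs within the sentential subject *that the philosopher quoted every author*.
Sentential subjects are islands: a quantifier inside the subject clause cannot raise over the matrix predicate.
So *every author* cannot raise to a position above *a scientist*.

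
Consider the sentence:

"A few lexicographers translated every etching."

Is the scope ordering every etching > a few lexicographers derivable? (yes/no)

*every etching* and *a few lexicographers* are in the same minimal clause.
Ordinary QR to a clause-peripheral position gives the wide-scope LF for the lower DP.

Yes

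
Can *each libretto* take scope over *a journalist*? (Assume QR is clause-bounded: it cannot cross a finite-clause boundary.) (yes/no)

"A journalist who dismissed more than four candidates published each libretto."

Yes

*each libretto* is a matrix argument; only *a journalist* is modified by the relative clause *who dismissed more than four candidates*, so the RC island is irrelevant to the target quantifier.
Since no island is crossed, the inverse ordering is licensed alongside surface scope.
So *each libretto* > *a journalist* is among the available readings.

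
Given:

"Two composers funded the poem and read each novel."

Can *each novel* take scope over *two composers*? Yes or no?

No

*each novel* occurs within one conjunct of the coordinate structure (*read each novel*).
A quantifier cannot raise out of one conjunct of a coordination across the whole coordinate structure — the CSC applies to QR.
The inverse ordering *each novel* > *two composers* is therefore underivable.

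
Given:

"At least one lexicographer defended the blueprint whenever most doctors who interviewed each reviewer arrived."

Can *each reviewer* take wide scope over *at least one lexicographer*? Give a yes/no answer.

*each reviewer* is embedded in the relative clause *who interviewed each reviewer*, which is itself inside the adjunct *whenever most doctors who interviewed each reviewer arrived*.
Both the relative clause and the enclosing adjunct are scope islands; QR cannot cross either.
*each reviewer* > *at least one lexicographer* would require crossing that boundary, which is illicit.

No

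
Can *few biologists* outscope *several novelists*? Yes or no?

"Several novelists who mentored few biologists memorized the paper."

No

*few biologists* sits inside the relative clause *who mentored few biologists*.
QR out of a relative clause is ruled out by the relative-clause island constraint.
So *few biologists* cannot raise high enough to outscope *several novelists*; only the surface ordering *several novelists* > *few biologists* is available.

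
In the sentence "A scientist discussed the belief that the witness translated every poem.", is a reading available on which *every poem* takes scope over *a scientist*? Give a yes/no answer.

No

The target quantifier *every poem* is part of the complex NP *the belief that the witness translated every poem*.
Since the clause is the complement of a nominal head, the CNPC blocks scope extraction.
The inverse ordering *every poem* > *a scientist* is therefore underivable.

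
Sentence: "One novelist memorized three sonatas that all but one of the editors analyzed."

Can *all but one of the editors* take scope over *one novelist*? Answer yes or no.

Structurally, *all but one of the editors* is inside the relative clause *that all but one of the editors analyzed* modifying *three sonatas*.
Relative clauses block scope extraction: QR cannot target a position outside the modified NP.
Hence only narrow scope for *all but one of the editors* (under *one novelist*) survives.

No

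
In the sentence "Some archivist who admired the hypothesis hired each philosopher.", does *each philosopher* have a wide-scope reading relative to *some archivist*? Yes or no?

The RC *who admired the hypothesis* is an island, but *each philosopher* is not inside it — it is the matrix object, a clausemate of *some archivist*.
Since no island is crossed, the inverse ordering is licensed alongside surface scope.

Yes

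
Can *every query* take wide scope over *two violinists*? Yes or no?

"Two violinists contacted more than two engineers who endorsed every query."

No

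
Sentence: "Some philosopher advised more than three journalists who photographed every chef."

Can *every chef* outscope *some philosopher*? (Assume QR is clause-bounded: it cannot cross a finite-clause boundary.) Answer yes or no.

Structurally, *every chef* is inside the relative clause *who photographed every chef* modifying *more than three journalists*.
Relative clauses are scope islands: a quantifier cannot QR out of a relative clause to take scope in the matrix clause.
So *every chef* cannot raise high enough to outscope *some philosopher*; only the surface ordering *some philosopher* > *every chef* is available.

No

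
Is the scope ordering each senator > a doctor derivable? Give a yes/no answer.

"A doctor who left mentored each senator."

The RC *who left* is an island, but *each senator* is not inside it — it is the matrix object, a clausemate of *a doctor*.
Nothing blocks QR of the lower DP to a position above the higher one, so inverse scope is available.
The sentence is scopally ambiguous between *a doctor* > *each senator* and *each senator* > *a doctor*.

Yes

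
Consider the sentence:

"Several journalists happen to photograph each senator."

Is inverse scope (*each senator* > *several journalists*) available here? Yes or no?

The matrix predicate is a raising verb, whose infinitival complement is not a scope island — *each senator* can QR into the matrix clause.
Nothing blocks QR of the lower DP to a position above the higher one, so inverse scope is available.

Yes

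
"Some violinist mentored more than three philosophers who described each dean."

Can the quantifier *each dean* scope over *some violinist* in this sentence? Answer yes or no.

*each dean* sits inside the relative clause *who described each dean* modifying *more than three philosophers*.
A relative clause is a scope island — quantifier raising cannot cross its boundary.
So *each dean* cannot raise high enough to outscope *some violinist*; only the surface ordering *some violinist* > *each dean* is available.

No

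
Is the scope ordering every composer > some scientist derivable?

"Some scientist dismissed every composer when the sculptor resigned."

*every composer* is a matrix argument; the adjunct is an island but the target quantifier is outside it.
With no island boundary between them, the object can take inverse scope over the subject via ordinary QR within the clause.
So *every composer* > *some scientist* is among the available readings.

Yes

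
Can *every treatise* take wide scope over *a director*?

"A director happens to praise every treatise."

Yes

Raising constructions are monoclausal for scope purposes; *every treatise* is not separated from *a director* by any island.
Nothing blocks QR of the lower DP to a position above the higher one, so inverse scope is available.
Both orderings are possible: *a director* > *every treatise* and *every treatise* > *a director*.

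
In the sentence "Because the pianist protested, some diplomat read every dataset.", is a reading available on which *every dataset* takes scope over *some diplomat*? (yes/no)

Yes

*every dataset* is a matrix argument; the adjunct is an island but the target quantifier is outside it.
No island intervenes, so both surface and inverse scope are derivable.
So *every dataset* > *some diplomat* is among the available readings.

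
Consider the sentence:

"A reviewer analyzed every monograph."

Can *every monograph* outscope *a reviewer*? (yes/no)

*a reviewer* and *every monograph* are co-arguments of the matrix verb, with nothing but a clause-internal boundary between them.
Since no island is crossed, the inverse ordering is licensed alongside surface scope.
So *every monograph* > *a reviewer* is among the available readings.

Yes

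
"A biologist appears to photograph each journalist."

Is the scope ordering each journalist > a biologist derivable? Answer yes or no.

Infinitival complements of raising predicates do not block QR; *each journalist* and *a biologist* are effectively clausemates.
No island intervenes, so both surface and inverse scope are derivable.

Yes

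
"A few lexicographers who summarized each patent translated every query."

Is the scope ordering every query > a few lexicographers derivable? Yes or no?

Yes

*every query* sits in the matrix clause, not in the relative clause on *a few lexicographers*.
No island intervenes, so both surface and inverse scope are derivable.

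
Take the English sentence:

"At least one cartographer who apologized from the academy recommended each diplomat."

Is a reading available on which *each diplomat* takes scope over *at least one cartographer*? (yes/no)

Although the sentence contains a relative clause (*who apologized from the academy*), *each diplomat* is outside it, in the matrix VP.
With no island boundary between them, the object can take inverse scope over the subject via ordinary QR within the clause.
Both orderings are possible: *at least one cartographer* > *each diplomat* and *each diplomat* > *at least one cartographer*.

Yes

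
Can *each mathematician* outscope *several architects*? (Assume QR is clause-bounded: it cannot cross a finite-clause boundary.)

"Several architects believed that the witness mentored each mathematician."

*each mathematician* sits inside the finite complement clause *that the witness mentored each mathematician*.
With QR restricted to its own tensed clause, the embedded quantifier cannot reach a matrix scope position.
Hence only narrow scope for *each mathematician* (under *several architects*) survives.

No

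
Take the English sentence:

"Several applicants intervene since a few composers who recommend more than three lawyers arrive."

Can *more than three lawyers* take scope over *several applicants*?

*more than three lawyers* is embedded in the relative clause *who recommend more than three lawyers*, which is itself inside the adjunct *since a few composers who recommend more than three lawyers arrive*.
Both the relative clause and the enclosing adjunct are scope islands; QR cannot cross either.
So the wide-scope reading for *more than three lawyers* is blocked.

No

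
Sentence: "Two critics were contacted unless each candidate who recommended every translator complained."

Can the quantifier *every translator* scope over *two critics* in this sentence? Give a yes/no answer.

*every translator* occurs within the relative clause *who recommended every translator*, which is itself inside the adjunct *unless each candidate who recommended every translator complained*.
Two island boundaries intervene — the relative clause and the adjunct. Either alone would block QR.
*every translator* > *two critics* would require crossing that boundary, which is illicit.

No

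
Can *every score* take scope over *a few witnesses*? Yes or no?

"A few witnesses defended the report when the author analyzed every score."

No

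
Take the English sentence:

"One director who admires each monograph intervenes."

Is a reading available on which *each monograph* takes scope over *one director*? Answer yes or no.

No

The target quantifier *each monograph* is part of the relative clause *who admires each monograph*.
QR out of a relative clause is ruled out by the relative-clause island constraint.
Hence only narrow scope for *each monograph* (under *one director*) survives.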